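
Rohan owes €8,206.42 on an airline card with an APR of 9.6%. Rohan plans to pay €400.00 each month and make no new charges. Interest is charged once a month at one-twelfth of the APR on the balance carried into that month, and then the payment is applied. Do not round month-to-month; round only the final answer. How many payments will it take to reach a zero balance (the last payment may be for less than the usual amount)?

Monthly rate r = 9.6%/12 = 0.8% = 0.008.
Recurrence: B ← B·(1+r) − €400.00.
Month 1: interest €65.65; balance after payment €7,872.07.
Month 2: interest €62.98; balance after payment €7,535.05.
Closed form: n = −ln(1 − rB₀/P)/ln(1+r) = −ln(0.83587)/ln(1.008) ≈ 22.500, so the balance reaches zero during payment 23.

23 months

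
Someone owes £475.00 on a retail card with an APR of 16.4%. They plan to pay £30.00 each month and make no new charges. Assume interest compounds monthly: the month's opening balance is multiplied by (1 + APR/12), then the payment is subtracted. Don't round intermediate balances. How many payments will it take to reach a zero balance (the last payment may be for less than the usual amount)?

Monthly rate r = 16.4%/12 = 1.36667% = 0.0136667.
Recurrence: B ← B·(1+r) − £30.00.
Month 1: interest £6.49; balance after payment £451.49.
Month 2: interest £6.17; balance after payment £427.66.
Closed form: n = −ln(1 − rB₀/P)/ln(1+r) = −ln(0.78361)/ln(1.01367) ≈ 17.964, so the balance reaches zero during payment 18.

18 payments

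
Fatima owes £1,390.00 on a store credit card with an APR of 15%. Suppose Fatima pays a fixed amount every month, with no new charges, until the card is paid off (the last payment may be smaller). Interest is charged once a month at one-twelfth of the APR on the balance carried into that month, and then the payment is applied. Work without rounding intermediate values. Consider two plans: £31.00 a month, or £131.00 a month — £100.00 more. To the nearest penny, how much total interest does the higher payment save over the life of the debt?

Monthly rate r = 15%/12 = 1.25% = 0.0125.
At £31.00/mo: n = ⌈−ln(1 − rB₀/P)/ln(1+r)⌉ = 67 payments (last £5.50); total interest = total paid − £1,390.00 = £661.50.
At £131.00/mo: 12 payments (last £59.74); total interest £110.74.
Interest saved = £661.50 − £110.74 = £550.76.

£550.76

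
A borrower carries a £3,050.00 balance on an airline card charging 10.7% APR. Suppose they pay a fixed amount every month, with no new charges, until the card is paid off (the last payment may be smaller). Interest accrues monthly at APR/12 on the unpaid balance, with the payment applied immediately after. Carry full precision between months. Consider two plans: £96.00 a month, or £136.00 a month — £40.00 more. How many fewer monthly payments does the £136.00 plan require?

Monthly rate r = 10.7%/12 = 0.891667% = 0.00891667.
At £96.00/mo: n = ⌈−ln(1 − rB₀/P)/ln(1+r)⌉ = 38 payments (last £50.17); total interest = total paid − £3,050.00 = £552.17.
At £136.00/mo: 26 payments (last £18.09); total interest £368.09.
Payments saved = 38 − 26 = 12.

12 fewer payments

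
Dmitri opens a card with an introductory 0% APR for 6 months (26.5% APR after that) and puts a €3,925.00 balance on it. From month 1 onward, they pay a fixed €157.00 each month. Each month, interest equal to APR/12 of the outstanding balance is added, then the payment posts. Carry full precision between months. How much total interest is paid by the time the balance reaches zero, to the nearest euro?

Promo months 1–6 at r₀ = 0%/12 = 0; months 7+ at r₁ = 26.5%/12 = 0.0220833.
After month 6 (no interest yet): B = €3,925.00 − 6·€157.00 = €2,983.00.
Then at r₁ with €157.00/mo: n₂ = −ln(1 − r₁·B/P)/ln(1+r₁) ≈ 24.91 → 25 more payments.
Total paid = 30·€157.00 + €142.29 = €4,852.29; interest = €4,852.29 − €3,925.00 = €927.29.

€927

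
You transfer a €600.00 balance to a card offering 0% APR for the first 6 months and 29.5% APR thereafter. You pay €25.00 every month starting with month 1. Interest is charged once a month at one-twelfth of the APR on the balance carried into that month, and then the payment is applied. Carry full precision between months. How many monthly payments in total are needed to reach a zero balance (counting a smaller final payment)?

Promo months 1–6 at r₀ = 0%/12 = 0; months 7+ at r₁ = 29.5%/12 = 0.0245833.
After month 6 (no interest yet): B = €600.00 − 6·€25.00 = €450.00.
Then at r₁ with €25.00/mo: n₂ = −ln(1 − r₁·B/P)/ln(1+r₁) ≈ 24.06 → 25 more payments.

31 months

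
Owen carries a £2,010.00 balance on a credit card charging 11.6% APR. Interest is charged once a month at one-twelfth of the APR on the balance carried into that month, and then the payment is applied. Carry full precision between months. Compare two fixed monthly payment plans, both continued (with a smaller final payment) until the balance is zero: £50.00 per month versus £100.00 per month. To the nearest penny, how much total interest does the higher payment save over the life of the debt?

Monthly rate r = 11.6%/12 = 0.966667% = 0.00966667.
At £50.00/mo: n = ⌈−ln(1 − rB₀/P)/ln(1+r)⌉ = 52 payments (last £7.16); total interest = total paid − £2,010.00 = £547.16.
At £100.00/mo: 23 payments (last £45.84); total interest £235.84.
Interest saved = £547.16 − £235.84 = £311.32.

£311.32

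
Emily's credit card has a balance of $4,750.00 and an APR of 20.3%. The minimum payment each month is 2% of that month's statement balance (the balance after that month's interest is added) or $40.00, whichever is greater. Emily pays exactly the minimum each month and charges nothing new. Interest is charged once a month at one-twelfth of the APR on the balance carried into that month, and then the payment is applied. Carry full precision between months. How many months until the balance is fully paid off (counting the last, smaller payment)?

364 months

Monthly rate r = 20.3%/12 = 1.69167% = 0.0169167.
While 2% of the post-interest balance exceeds $40.00, each month B ← (B·(1+r))·(1 − 0.02), i.e. B shrinks by the factor (1+r)·0.98 = 0.99658.
This holds for months 1–258. Entering month 259 the balance is $1,961.76; 2% of the post-interest balance is now below $40.00, so the flat $40.00 minimum applies from here.
From month 259 a fixed $40.00 at rate r clears $1,961.76 in 106 more payments. Total: 258 + 106 = 364 months.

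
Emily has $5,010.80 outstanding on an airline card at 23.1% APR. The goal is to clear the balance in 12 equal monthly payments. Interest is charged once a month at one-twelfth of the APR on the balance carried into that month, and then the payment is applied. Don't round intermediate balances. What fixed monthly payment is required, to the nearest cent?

Monthly rate r = 23.1%/12 = 1.925% = 0.01925.
Level-payment amortization: P = B₀·r / (1 − (1+r)^(−n)) = 5010.80·0.01925 / (1 − 1.01925^(−12)).
Denominator 1 − (1+r)^(−12) = 0.204516166.
P = 96.4579 / 0.204516166 ≈ 471.64.

$471.64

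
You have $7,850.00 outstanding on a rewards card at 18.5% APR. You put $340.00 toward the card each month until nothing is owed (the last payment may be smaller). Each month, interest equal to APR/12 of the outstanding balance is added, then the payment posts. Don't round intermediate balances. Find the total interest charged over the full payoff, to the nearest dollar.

Monthly rate r = 18.5%/12 = 1.54167% = 0.0154167.
Payoff takes n = ⌈−ln(1 − rB₀/P)/ln(1+r)⌉ = ⌈28.758⌉ = 29 payments; the last is $258.18.
Total paid = 28·$340.00 + $258.18 = $9,778.18.
Total interest = total paid − principal = $9,778.18 − $7,850.00 = $1,928.18.

$1,928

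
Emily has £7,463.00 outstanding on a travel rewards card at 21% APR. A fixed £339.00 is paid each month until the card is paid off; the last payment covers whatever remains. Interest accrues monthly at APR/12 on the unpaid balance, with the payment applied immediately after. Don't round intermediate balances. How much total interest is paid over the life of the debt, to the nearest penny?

Monthly rate r = 21%/12 = 1.75% = 0.0175.
Payoff takes n = ⌈−ln(1 − rB₀/P)/ln(1+r)⌉ = ⌈28.046⌉ = 29 payments; the last is £15.58.
Total paid = 28·£339.00 + £15.58 = £9,507.58.
Total interest = total paid − principal = £9,507.58 − £7,463.00 = £2,044.58.

£2,044.58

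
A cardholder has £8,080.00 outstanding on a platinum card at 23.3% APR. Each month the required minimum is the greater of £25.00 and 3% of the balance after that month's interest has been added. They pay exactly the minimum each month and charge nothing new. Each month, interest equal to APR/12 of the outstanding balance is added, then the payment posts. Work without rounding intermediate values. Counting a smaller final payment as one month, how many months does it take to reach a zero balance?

257 months

Monthly rate r = 23.3%/12 = 1.94167% = 0.0194167.
While 3% of the post-interest balance exceeds £25.00, each month B ← (B·(1+r))·(1 − 0.03), i.e. B shrinks by the factor (1+r)·0.97 = 0.98883.
This holds for months 1–205. Entering month 206 the balance is £808.58; 3% of the post-interest balance is now below £25.00, so the flat £25.00 minimum applies from here.
From month 206 a fixed £25.00 at rate r clears £808.58 in 52 more payments. Total: 205 + 52 = 257 months.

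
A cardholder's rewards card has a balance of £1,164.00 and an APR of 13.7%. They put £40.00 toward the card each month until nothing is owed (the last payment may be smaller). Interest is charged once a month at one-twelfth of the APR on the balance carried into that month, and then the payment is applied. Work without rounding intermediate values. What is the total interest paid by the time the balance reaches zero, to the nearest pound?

Monthly rate r = 13.7%/12 = 1.14167% = 0.0114167.
Payoff takes n = ⌈−ln(1 − rB₀/P)/ln(1+r)⌉ = ⌈35.571⌉ = 36 payments; the last is £22.90.
Total paid = 35·£40.00 + £22.90 = £1,422.90.
Total interest = total paid − principal = £1,422.90 − £1,164.00 = £258.90.

£259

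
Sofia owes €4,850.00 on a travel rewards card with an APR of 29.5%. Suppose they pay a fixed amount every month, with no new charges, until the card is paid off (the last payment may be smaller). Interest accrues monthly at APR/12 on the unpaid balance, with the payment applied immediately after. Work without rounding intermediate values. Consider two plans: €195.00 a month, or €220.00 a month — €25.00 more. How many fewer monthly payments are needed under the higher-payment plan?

Monthly rate r = 29.5%/12 = 2.45833% = 0.0245833.
At €195.00/mo: n = ⌈−ln(1 − rB₀/P)/ln(1+r)⌉ = 39 payments (last €180.16); total interest = total paid − €4,850.00 = €2,740.16.
At €220.00/mo: 33 payments (last €33.18); total interest €2,223.18.
Payments saved = 39 − 33 = 6.

6 fewer payments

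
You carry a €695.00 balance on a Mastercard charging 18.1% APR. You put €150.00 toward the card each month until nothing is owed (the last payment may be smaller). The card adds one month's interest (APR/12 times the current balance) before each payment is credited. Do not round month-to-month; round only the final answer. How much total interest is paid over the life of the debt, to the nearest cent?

€31.05

Monthly rate r = 18.1%/12 = 1.50833% = 0.0150833.
Payoff takes n = ⌈−ln(1 − rB₀/P)/ln(1+r)⌉ = ⌈4.839⌉ = 5 payments; the last is €126.05.
Total paid = 4·€150.00 + €126.05 = €726.05.
Total interest = total paid − principal = €726.05 − €695.00 = €31.05.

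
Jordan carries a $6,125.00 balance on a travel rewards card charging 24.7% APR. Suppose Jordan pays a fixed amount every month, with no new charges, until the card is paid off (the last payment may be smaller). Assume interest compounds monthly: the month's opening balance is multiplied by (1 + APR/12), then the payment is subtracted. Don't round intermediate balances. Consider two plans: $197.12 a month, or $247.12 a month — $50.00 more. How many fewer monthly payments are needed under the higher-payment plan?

Monthly rate r = 24.7%/12 = 2.05833% = 0.0205833.
At $197.12/mo: n = ⌈−ln(1 − rB₀/P)/ln(1+r)⌉ = 51 payments (last $17.11); total interest = total paid − $6,125.00 = $3,748.11.
At $247.12/mo: 36 payments (last $7.25); total interest $2,531.45.
Payments saved = 51 − 36 = 15.

15 fewer payments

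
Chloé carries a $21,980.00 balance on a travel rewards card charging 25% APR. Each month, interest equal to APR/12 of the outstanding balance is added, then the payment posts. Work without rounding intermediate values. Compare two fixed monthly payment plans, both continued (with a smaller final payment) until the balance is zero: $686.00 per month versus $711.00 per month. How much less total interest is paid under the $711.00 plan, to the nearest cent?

$1,018.09

Monthly rate r = 25%/12 = 2.08333% = 0.0208333.
At $686.00/mo: n = ⌈−ln(1 − rB₀/P)/ln(1+r)⌉ = 54 payments (last $279.32); total interest = total paid − $21,980.00 = $14,657.32.
At $711.00/mo: 51 payments (last $69.23); total interest $13,639.23.
Interest saved = $14,657.32 − $13,639.23 = $1,018.09.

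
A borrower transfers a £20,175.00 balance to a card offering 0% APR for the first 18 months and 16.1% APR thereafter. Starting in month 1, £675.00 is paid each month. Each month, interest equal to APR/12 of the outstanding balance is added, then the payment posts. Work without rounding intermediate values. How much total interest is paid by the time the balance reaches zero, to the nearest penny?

Promo months 1–18 at r₀ = 0%/12 = 0; months 19+ at r₁ = 16.1%/12 = 0.0134167.
After month 18 (no interest yet): B = £20,175.00 − 18·£675.00 = £8,025.00.
Then at r₁ with £675.00/mo: n₂ = −ln(1 − r₁·B/P)/ln(1+r₁) ≈ 13.04 → 14 more payments.
Total paid = 31·£675.00 + £26.12 = £20,951.12; interest = £20,951.12 − £20,175.00 = £776.12.

£776.12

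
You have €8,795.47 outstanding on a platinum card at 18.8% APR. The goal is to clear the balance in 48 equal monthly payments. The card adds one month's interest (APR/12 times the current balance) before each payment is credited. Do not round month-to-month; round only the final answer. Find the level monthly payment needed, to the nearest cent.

€262.06

Monthly rate r = 18.8%/12 = 1.56667% = 0.0156667.
Level-payment amortization: P = B₀·r / (1 − (1+r)^(−n)) = 8795.47·0.0156667 / (1 − 1.01567^(−48)).
Denominator 1 − (1+r)^(−48) = 0.525820883.
P = 137.796 / 0.525820883 ≈ 262.06.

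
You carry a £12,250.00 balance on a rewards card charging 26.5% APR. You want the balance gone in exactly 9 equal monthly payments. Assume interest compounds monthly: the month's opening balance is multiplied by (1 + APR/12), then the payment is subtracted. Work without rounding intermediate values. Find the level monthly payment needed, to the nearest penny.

£1,515.77

Monthly rate r = 26.5%/12 = 2.20833% = 0.0220833.
Level-payment amortization: P = B₀·r / (1 − (1+r)^(−n)) = 12250.00·0.0220833 / (1 − 1.02208^(−9)).
Denominator 1 − (1+r)^(−9) = 0.178470351.
P = 270.521 / 0.178470351 ≈ 1515.77.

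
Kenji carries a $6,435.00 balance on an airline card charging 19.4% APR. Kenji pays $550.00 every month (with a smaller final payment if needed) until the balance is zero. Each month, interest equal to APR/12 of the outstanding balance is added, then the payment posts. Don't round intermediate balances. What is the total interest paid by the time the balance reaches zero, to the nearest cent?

Monthly rate r = 19.4%/12 = 1.61667% = 0.0161667.
Payoff takes n = ⌈−ln(1 − rB₀/P)/ln(1+r)⌉ = ⌈13.074⌉ = 14 payments; the last is $40.99.
Total paid = 13·$550.00 + $40.99 = $7,190.99.
Total interest = total paid − principal = $7,190.99 − $6,435.00 = $755.99.

$755.99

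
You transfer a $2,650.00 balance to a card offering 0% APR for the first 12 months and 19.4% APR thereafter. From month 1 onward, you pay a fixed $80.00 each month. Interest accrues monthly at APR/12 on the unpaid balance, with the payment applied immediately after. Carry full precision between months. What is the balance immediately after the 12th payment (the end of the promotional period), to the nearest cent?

Promo months 1–12 at r₀ = 0%/12 = 0; months 13+ at r₁ = 19.4%/12 = 0.0161667.
After month 12 (no interest yet): B = $2,650.00 − 12·$80.00 = $1,690.00.

$1,690.00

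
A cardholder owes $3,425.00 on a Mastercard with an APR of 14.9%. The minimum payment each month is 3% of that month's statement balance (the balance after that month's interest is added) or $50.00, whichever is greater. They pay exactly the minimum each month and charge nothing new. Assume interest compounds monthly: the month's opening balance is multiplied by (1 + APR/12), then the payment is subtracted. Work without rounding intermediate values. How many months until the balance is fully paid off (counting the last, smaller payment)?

Monthly rate r = 14.9%/12 = 1.24167% = 0.0124167.
While 3% of the post-interest balance exceeds $50.00, each month B ← (B·(1+r))·(1 − 0.03), i.e. B shrinks by the factor (1+r)·0.97 = 0.98204.
This holds for months 1–41. Entering month 42 the balance is $1,629.42; 3% of the post-interest balance is now below $50.00, so the flat $50.00 minimum applies from here.
From month 42 a fixed $50.00 at rate r clears $1,629.42 in 43 more payments. Total: 41 + 43 = 84 months.

84 months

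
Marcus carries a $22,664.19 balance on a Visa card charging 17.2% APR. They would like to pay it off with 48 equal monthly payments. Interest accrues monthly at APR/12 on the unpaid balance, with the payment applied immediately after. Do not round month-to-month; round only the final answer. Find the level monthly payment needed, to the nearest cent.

$656.32

Monthly rate r = 17.2%/12 = 1.43333% = 0.0143333.
Level-payment amortization: P = B₀·r / (1 − (1+r)^(−n)) = 22664.19·0.0143333 / (1 − 1.01433^(−48)).
Denominator 1 − (1+r)^(−48) = 0.494959143.
P = 324.853 / 0.494959143 ≈ 656.32.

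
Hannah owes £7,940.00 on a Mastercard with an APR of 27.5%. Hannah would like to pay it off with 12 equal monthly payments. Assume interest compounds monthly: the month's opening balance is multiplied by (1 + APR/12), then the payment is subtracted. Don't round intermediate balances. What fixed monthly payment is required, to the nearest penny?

Monthly rate r = 27.5%/12 = 2.29167% = 0.0229167.
Level-payment amortization: P = B₀·r / (1 − (1+r)^(−n)) = 7940.00·0.0229167 / (1 − 1.02292^(−12)).
Denominator 1 − (1+r)^(−12) = 0.23806672.
P = 181.958 / 0.23806672 ≈ 764.32.

£764.32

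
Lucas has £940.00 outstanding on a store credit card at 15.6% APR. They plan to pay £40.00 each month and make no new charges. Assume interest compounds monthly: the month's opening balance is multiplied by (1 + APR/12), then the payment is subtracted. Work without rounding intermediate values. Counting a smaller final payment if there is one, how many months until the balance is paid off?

Monthly rate r = 15.6%/12 = 1.3% = 0.013.
Recurrence: B ← B·(1+r) − £40.00.
Month 1: interest £12.22; balance after payment £912.22.
Month 2: interest £11.86; balance after payment £884.08.
Closed form: n = −ln(1 − rB₀/P)/ln(1+r) = −ln(0.6945)/ln(1.013) ≈ 28.225, so the balance reaches zero during payment 29.

29 payments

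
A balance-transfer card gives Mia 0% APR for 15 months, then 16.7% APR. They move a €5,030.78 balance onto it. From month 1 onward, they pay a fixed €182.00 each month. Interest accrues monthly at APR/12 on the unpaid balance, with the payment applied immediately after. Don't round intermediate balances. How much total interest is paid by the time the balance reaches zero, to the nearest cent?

Promo months 1–15 at r₀ = 0%/12 = 0; months 16+ at r₁ = 16.7%/12 = 0.0139167.
After month 15 (no interest yet): B = €5,030.78 − 15·€182.00 = €2,300.78.
Then at r₁ with €182.00/mo: n₂ = −ln(1 − r₁·B/P)/ln(1+r₁) ≈ 14.00 → 15 more payments.
Total paid = 29·€182.00 + €0.12 = €5,278.12; interest = €5,278.12 − €5,030.78 = €247.34.

€247.34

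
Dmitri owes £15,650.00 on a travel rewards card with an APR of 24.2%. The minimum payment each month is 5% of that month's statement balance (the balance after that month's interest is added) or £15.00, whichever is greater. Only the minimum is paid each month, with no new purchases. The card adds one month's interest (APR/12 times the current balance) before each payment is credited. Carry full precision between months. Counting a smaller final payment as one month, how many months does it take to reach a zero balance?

Monthly rate r = 24.2%/12 = 2.01667% = 0.0201667.
While 5% of the post-interest balance exceeds £15.00, each month B ← (B·(1+r))·(1 − 0.05), i.e. B shrinks by the factor (1+r)·0.95 = 0.96916.
This holds for months 1–127. Entering month 128 the balance is £292.85; 5% of the post-interest balance is now below £15.00, so the flat £15.00 minimum applies from here.
From month 128 a fixed £15.00 at rate r clears £292.85 in 26 more payments. Total: 127 + 26 = 153 months.

153 months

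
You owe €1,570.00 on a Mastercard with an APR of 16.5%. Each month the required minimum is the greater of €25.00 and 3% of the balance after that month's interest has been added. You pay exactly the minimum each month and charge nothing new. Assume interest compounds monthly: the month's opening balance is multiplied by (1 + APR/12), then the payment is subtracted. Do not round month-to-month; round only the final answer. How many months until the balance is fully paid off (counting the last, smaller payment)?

83 months

Monthly rate r = 16.5%/12 = 1.375% = 0.01375.
While 3% of the post-interest balance exceeds €25.00, each month B ← (B·(1+r))·(1 − 0.03), i.e. B shrinks by the factor (1+r)·0.97 = 0.98334.
This holds for months 1–39. Entering month 40 the balance is €815.27; 3% of the post-interest balance is now below €25.00, so the flat €25.00 minimum applies from here.
From month 40 a fixed €25.00 at rate r clears €815.27 in 44 more payments. Total: 39 + 44 = 83 months.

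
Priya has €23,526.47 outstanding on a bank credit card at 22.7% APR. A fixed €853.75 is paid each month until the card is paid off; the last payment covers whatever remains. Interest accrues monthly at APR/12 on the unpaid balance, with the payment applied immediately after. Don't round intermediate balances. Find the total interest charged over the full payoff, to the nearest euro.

Monthly rate r = 22.7%/12 = 1.89167% = 0.0189167.
Payoff takes n = ⌈−ln(1 − rB₀/P)/ln(1+r)⌉ = ⌈39.308⌉ = 40 payments; the last is €265.01.
Total paid = 39·€853.75 + €265.01 = €33,561.26.
Total interest = total paid − principal = €33,561.26 − €23,526.47 = €10,034.79.

€10,035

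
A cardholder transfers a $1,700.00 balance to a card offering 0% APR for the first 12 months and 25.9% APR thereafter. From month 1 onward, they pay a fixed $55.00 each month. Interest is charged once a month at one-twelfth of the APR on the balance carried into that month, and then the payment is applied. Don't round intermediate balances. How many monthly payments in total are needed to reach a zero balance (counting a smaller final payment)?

Promo months 1–12 at r₀ = 0%/12 = 0; months 13+ at r₁ = 25.9%/12 = 0.0215833.
After month 12 (no interest yet): B = $1,700.00 − 12·$55.00 = $1,040.00.
Then at r₁ with $55.00/mo: n₂ = −ln(1 − r₁·B/P)/ln(1+r₁) ≈ 24.56 → 25 more payments.

37 payments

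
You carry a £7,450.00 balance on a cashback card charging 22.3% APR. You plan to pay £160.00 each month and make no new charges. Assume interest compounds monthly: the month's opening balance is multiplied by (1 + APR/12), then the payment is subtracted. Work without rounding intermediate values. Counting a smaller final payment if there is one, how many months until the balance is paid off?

Monthly rate r = 22.3%/12 = 1.85833% = 0.0185833.
Recurrence: B ← B·(1+r) − £160.00.
Month 1: interest £138.45; balance after payment £7,428.45.
Month 2: interest £138.05; balance after payment £7,406.49.
Closed form: n = −ln(1 − rB₀/P)/ln(1+r) = −ln(0.13471)/ln(1.01858) ≈ 108.870, so the balance reaches zero during payment 109.

109 months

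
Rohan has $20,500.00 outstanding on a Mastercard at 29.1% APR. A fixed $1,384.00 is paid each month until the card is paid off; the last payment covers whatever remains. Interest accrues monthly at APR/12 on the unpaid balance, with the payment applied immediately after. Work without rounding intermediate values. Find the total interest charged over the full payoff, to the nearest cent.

Monthly rate r = 29.1%/12 = 2.425% = 0.02425.
Payoff takes n = ⌈−ln(1 − rB₀/P)/ln(1+r)⌉ = ⌈18.573⌉ = 19 payments; the last is $797.56.
Total paid = 18·$1,384.00 + $797.56 = $25,709.56.
Total interest = total paid − principal = $25,709.56 − $20,500.00 = $5,209.56.

$5,209.56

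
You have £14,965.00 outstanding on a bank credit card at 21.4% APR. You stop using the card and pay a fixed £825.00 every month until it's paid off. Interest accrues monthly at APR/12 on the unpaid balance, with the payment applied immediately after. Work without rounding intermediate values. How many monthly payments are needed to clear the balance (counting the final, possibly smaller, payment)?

Monthly rate r = 21.4%/12 = 1.78333% = 0.0178333.
Recurrence: B ← B·(1+r) − £825.00.
Month 1: interest £266.88; balance after payment £14,406.88.
Month 2: interest £256.92; balance after payment £13,838.80.
Closed form: n = −ln(1 − rB₀/P)/ln(1+r) = −ln(0.67651)/ln(1.01783) ≈ 22.109, so the balance reaches zero during payment 23.

23 months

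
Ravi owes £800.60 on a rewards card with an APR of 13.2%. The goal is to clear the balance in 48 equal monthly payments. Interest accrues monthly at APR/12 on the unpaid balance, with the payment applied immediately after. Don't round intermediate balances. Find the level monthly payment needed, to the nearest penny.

£21.56

Monthly rate r = 13.2%/12 = 1.1% = 0.011.
Level-payment amortization: P = B₀·r / (1 − (1+r)^(−n)) = 800.60·0.011 / (1 − 1.011^(−48)).
Denominator 1 − (1+r)^(−48) = 0.408513916.
P = 8.8066 / 0.408513916 ≈ 21.56.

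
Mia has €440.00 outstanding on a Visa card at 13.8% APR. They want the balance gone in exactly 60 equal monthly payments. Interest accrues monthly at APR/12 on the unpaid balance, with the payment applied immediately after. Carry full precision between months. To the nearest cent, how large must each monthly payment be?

€10.19

Monthly rate r = 13.8%/12 = 1.15% = 0.0115.
Level-payment amortization: P = B₀·r / (1 − (1+r)^(−n)) = 440.00·0.0115 / (1 − 1.0115^(−60)).
Denominator 1 − (1+r)^(−60) = 0.496445161.
P = 5.06 / 0.496445161 ≈ 10.19.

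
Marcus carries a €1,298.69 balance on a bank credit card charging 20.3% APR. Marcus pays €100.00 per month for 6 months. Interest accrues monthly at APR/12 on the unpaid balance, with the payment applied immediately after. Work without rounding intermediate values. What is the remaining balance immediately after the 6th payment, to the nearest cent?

€810.25

Monthly rate r = 20.3%/12 = 1.69167% = 0.0169167.
Each month: B ← B·(1+r) − €100.00.
Month 1: interest €21.97; balance after payment €1,220.66.
Month 2: interest €20.65; balance after payment €1,141.31.
Month 3: interest €19.31; balance after payment €1,060.62.
Month 4: interest €17.94; balance after payment €978.56.
Month 5: interest €16.55; balance after payment €895.11.
Month 6: interest €15.14; balance after payment €810.25.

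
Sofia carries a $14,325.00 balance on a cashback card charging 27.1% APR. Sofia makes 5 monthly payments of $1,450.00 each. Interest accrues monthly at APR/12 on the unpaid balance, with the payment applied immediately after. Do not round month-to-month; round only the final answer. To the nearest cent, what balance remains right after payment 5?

Monthly rate r = 27.1%/12 = 2.25833% = 0.0225833.
Each month: B ← B·(1+r) − $1,450.00.
Month 1: interest $323.51; balance after payment $13,198.51.
Month 2: interest $298.07; balance after payment $12,046.57.
Month 3: interest $272.05; balance after payment $10,868.62.
Month 4: interest $245.45; balance after payment $9,664.07.
Month 5: interest $218.25; balance after payment $8,432.32.

$8,432.32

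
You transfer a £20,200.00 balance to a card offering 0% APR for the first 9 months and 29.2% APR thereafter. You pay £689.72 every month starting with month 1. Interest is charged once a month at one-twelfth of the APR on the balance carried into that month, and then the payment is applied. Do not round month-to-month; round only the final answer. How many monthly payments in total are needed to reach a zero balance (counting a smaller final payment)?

38 payments

Promo months 1–9 at r₀ = 0%/12 = 0; months 10+ at r₁ = 29.2%/12 = 0.0243333.
After month 9 (no interest yet): B = £20,200.00 − 9·£689.72 = £13,992.52.
Then at r₁ with £689.72/mo: n₂ = −ln(1 − r₁·B/P)/ln(1+r₁) ≈ 28.31 → 29 more payments.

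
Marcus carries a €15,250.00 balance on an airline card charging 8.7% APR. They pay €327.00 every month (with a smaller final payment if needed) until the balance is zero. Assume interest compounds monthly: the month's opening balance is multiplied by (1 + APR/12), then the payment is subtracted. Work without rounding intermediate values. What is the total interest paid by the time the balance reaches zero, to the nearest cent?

€3,429.83

Monthly rate r = 8.7%/12 = 0.725% = 0.00725.
Payoff takes n = ⌈−ln(1 − rB₀/P)/ln(1+r)⌉ = ⌈57.124⌉ = 58 payments; the last is €40.83.
Total paid = 57·€327.00 + €40.83 = €18,679.83.
Total interest = total paid − principal = €18,679.83 − €15,250.00 = €3,429.83.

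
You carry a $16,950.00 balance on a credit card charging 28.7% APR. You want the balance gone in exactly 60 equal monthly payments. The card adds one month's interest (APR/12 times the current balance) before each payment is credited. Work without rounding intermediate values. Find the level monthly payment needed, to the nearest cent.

Monthly rate r = 28.7%/12 = 2.39167% = 0.0239167.
Level-payment amortization: P = B₀·r / (1 − (1+r)^(−n)) = 16950.00·0.0239167 / (1 − 1.02392^(−60)).
Denominator 1 − (1+r)^(−60) = 0.757828369.
P = 405.387 / 0.757828369 ≈ 534.93.

$534.93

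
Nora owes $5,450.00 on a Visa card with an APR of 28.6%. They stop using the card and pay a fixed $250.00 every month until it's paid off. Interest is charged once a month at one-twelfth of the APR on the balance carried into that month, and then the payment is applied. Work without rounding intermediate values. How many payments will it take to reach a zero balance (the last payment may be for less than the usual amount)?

Monthly rate r = 28.6%/12 = 2.38333% = 0.0238333.
Recurrence: B ← B·(1+r) − $250.00.
Month 1: interest $129.89; balance after payment $5,329.89.
Month 2: interest $127.03; balance after payment $5,206.92.
Closed form: n = −ln(1 − rB₀/P)/ln(1+r) = −ln(0.48043)/ln(1.02383) ≈ 31.123, so the balance reaches zero during payment 32.

32 payments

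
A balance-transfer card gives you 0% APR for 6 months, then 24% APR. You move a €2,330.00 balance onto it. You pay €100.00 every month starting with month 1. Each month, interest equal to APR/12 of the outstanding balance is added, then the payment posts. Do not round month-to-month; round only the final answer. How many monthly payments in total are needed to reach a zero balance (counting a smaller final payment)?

28 months

Promo months 1–6 at r₀ = 0%/12 = 0; months 7+ at r₁ = 24%/12 = 0.02.
After month 6 (no interest yet): B = €2,330.00 − 6·€100.00 = €1,730.00.
Then at r₁ with €100.00/mo: n₂ = −ln(1 − r₁·B/P)/ln(1+r₁) ≈ 21.44 → 22 more payments.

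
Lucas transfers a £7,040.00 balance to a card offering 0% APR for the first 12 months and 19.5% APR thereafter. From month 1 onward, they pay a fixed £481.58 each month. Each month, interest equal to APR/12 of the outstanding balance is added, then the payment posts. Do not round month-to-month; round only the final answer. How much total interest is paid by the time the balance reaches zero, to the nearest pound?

Promo months 1–12 at r₀ = 0%/12 = 0; months 13+ at r₁ = 19.5%/12 = 0.01625.
After month 12 (no interest yet): B = £7,040.00 − 12·£481.58 = £1,261.04.
Then at r₁ with £481.58/mo: n₂ = −ln(1 − r₁·B/P)/ln(1+r₁) ≈ 2.70 → 3 more payments.
Total paid = 14·£481.58 + £336.76 = £7,078.88; interest = £7,078.88 − £7,040.00 = £38.88.

£39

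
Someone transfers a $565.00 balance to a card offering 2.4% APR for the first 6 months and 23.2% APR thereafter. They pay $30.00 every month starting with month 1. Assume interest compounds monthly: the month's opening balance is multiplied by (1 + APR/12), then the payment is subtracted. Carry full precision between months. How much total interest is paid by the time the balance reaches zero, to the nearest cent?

Promo months 1–6 at r₀ = 2.4%/12 = 0.002; months 7+ at r₁ = 23.2%/12 = 0.0193333.
After month 6: iterate B ← B·(1+r₀) − $30.00 for 6 months → $390.91.
Then at r₁ with $30.00/mo: n₂ = −ln(1 − r₁·B/P)/ln(1+r₁) ≈ 15.16 → 16 more payments.
Total paid = 21·$30.00 + $4.76 = $634.76; interest = $634.76 − $565.00 = $69.76.

$69.76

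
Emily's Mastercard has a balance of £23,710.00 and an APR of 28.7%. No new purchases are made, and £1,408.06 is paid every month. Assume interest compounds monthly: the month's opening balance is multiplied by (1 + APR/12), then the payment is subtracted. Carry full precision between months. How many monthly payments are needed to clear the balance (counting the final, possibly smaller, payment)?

Monthly rate r = 28.7%/12 = 2.39167% = 0.0239167.
Recurrence: B ← B·(1+r) − £1,408.06.
Month 1: interest £567.06; balance after payment £22,869.00.
Month 2: interest £546.95; balance after payment £22,007.89.
Closed form: n = −ln(1 − rB₀/P)/ln(1+r) = −ln(0.59727)/ln(1.02392) ≈ 21.806, so the balance reaches zero during payment 22.

22 payments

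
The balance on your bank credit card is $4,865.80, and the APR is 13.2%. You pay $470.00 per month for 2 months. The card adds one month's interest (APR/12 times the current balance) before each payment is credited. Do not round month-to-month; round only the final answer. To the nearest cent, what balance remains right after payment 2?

$4,028.27

Monthly rate r = 13.2%/12 = 1.1% = 0.011.
Each month: B ← B·(1+r) − $470.00.
Month 1: interest $53.52; balance after payment $4,449.32.
Month 2: interest $48.94; balance after payment $4,028.27.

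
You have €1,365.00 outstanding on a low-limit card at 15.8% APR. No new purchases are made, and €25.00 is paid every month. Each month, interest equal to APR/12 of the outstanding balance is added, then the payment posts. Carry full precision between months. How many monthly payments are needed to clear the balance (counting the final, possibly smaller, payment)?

98 payments

Monthly rate r = 15.8%/12 = 1.31667% = 0.0131667.
Recurrence: B ← B·(1+r) − €25.00.
Month 1: interest €17.97; balance after payment €1,357.97.
Month 2: interest €17.88; balance after payment €1,350.85.
Closed form: n = −ln(1 − rB₀/P)/ln(1+r) = −ln(0.2811)/ln(1.01317) ≈ 97.016, so the balance reaches zero during payment 98.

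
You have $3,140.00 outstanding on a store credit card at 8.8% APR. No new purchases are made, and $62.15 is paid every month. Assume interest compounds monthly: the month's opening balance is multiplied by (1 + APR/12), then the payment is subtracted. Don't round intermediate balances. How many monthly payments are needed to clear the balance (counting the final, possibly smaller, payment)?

Monthly rate r = 8.8%/12 = 0.733333% = 0.00733333.
Recurrence: B ← B·(1+r) − $62.15.
Month 1: interest $23.03; balance after payment $3,100.88.
Month 2: interest $22.74; balance after payment $3,061.47.
Closed form: n = −ln(1 − rB₀/P)/ln(1+r) = −ln(0.6295)/ln(1.00733) ≈ 63.345, so the balance reaches zero during payment 64.

64 payments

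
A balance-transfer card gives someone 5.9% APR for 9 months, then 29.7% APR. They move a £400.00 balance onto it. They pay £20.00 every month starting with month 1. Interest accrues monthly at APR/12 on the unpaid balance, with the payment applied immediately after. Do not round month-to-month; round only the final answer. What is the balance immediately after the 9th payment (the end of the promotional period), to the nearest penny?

£234.47

Promo months 1–9 at r₀ = 5.9%/12 = 0.00491667; months 10+ at r₁ = 29.7%/12 = 0.02475.
After month 9: iterate B ← B·(1+r₀) − £20.00 for 9 months → £234.47.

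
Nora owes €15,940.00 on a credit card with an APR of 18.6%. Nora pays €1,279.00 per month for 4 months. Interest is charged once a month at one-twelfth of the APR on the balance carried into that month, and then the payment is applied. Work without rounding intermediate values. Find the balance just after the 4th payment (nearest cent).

Monthly rate r = 18.6%/12 = 1.55% = 0.0155.
Each month: B ← B·(1+r) − €1,279.00.
Month 1: interest €247.07; balance after payment €14,908.07.
Month 2: interest €231.08; balance after payment €13,860.15.
Month 3: interest €214.83; balance after payment €12,795.98.
Month 4: interest €198.34; balance after payment €11,715.31.

€11,715.31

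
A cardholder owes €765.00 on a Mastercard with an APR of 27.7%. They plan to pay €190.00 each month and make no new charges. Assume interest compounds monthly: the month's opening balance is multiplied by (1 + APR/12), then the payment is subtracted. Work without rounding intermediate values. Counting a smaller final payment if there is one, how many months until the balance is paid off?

5 payments

Monthly rate r = 27.7%/12 = 2.30833% = 0.0230833.
Recurrence: B ← B·(1+r) − €190.00.
Month 1: interest €17.66; balance after payment €592.66.
Month 2: interest €13.68; balance after payment €416.34.
Month 3: interest €9.61; balance after payment €235.95.
Month 4: interest €5.45; balance after payment €51.40.
Month 5: interest €1.19; balance after payment €0.00.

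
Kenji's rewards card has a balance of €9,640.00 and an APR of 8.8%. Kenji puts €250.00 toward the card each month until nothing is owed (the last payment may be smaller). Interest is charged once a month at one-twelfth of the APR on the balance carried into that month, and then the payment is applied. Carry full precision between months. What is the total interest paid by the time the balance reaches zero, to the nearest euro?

Monthly rate r = 8.8%/12 = 0.733333% = 0.00733333.
Payoff takes n = ⌈−ln(1 − rB₀/P)/ln(1+r)⌉ = ⌈45.488⌉ = 46 payments; the last is €122.29.
Total paid = 45·€250.00 + €122.29 = €11,372.29.
Total interest = total paid − principal = €11,372.29 − €9,640.00 = €1,732.29.

€1,732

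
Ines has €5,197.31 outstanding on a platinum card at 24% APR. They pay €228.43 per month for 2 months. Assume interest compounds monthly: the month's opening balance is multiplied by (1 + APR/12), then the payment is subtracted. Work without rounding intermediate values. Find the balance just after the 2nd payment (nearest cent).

€4,945.85

Monthly rate r = 24%/12 = 2% = 0.02.
Each month: B ← B·(1+r) − €228.43.
Month 1: interest €103.95; balance after payment €5,072.83.
Month 2: interest €101.46; balance after payment €4,945.85.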